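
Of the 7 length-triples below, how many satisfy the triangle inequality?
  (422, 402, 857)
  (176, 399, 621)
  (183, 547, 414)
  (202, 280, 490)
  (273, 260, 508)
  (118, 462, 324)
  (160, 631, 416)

(402,422,857): 402+422 ≤ 857 → not valid
(176,399,621): 176+399 ≤ 621 → not valid
(183,414,547): 183+414 > 547 → valid
(202,280,490): 202+280 ≤ 490 → not valid
(260,273,508): 260+273 > 508 → valid
(118,324,462): 118+324 ≤ 462 → not valid
(160,416,631): 160+416 ≤ 631 → not valid
2 of the 7 triples form a triangle.

2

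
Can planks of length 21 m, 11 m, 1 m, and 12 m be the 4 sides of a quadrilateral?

Yes

A quadrilateral exists iff every side is shorter than the sum of the others — equivalently, the longest side is less than the sum of the rest.
Longest side 21 < 24 (sum of the remaining 3), so yes.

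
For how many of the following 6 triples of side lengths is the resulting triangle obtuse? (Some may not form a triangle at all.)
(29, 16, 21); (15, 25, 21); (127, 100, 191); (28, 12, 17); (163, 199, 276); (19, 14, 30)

(29,16,21): 16²+21² = 697 < 841 = 29² → obtuse
(15,25,21): 15²+21² = 666 > 625 = 25² → acute
(127,100,191): 100²+127² = 26129 < 36481 = 191² → obtuse
(28,12,17): 12²+17² = 433 < 784 = 28² → obtuse
(163,199,276): 163²+199² = 66170 < 76176 = 276² → obtuse
(19,14,30): 14²+19² = 557 < 900 = 30² → obtuse
5 of the 6 are obtuse.

5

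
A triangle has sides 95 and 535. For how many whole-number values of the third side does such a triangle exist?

The third side lies in the open interval (440, 630).
Integers from 441 to 629 inclusive: 629 − 441 + 1 = 189.

189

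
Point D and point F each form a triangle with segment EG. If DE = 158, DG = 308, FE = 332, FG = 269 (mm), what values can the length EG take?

150 < EG < 466

From triangle DEG: |158 − 308| < EG < 158 + 308, i.e. 150 < EG < 466.
From triangle FEG: 63 < EG < 601.
Both must hold, so EG lies in the intersection.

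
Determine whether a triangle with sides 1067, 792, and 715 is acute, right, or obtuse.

right

Compare the square of the longest side to the sum of squares of the other two: 715² + 792² = 1138489 = 1067².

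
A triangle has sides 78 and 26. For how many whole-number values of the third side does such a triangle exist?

The third side lies in the open interval (52, 104).
Integers from 53 to 103 inclusive: 103 − 53 + 1 = 51.

51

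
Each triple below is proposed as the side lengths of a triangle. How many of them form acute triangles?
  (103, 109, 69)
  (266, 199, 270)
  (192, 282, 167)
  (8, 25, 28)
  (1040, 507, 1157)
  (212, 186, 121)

3

(103,109,69): 69²+103² = 15370 > 11881 = 109² → acute
(266,199,270): 199²+266² = 110357 > 72900 = 270² → acute
(192,282,167): 167²+192² = 64753 < 79524 = 282² → obtuse
(8,25,28): 8²+25² = 689 < 784 = 28² → obtuse
(1040,507,1157): 507²+1040² = 1338649 = 1157² → right
(212,186,121): 121²+186² = 49237 > 44944 = 212² → acute
3 of the 6 are acute.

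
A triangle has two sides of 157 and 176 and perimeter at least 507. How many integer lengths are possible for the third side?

Triangle inequality: 19 < x < 333. Perimeter ≥ 507 gives x ≥ 507 − 157 − 176 = 174.
So 174 ≤ x < 333; integers 174 through 332: 159 values.

159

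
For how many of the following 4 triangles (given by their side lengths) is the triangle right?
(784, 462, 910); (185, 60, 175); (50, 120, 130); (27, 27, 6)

3

(784,462,910): 462²+784² = 828100 = 910² → right
(185,60,175): 60²+175² = 34225 = 185² → right
(50,120,130): 50²+120² = 16900 = 130² → right
(27,27,6): 6²+27² = 765 > 729 = 27² → acute
3 of the 4 are right.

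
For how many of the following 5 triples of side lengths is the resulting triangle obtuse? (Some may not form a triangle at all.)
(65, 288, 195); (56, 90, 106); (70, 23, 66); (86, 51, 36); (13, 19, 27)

(65,288,195): 65+195 ≤ 288, not a triangle
(56,90,106): 56²+90² = 11236 = 106² → right
(70,23,66): 23²+66² = 4885 < 4900 = 70² → obtuse
(86,51,36): 36²+51² = 3897 < 7396 = 86² → obtuse
(13,19,27): 13²+19² = 530 < 729 = 27² → obtuse
3 of the 5 are obtuse.

3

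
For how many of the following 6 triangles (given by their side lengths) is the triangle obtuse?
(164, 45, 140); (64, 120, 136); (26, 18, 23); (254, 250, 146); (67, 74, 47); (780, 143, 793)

1

(164,45,140): 45²+140² = 21625 < 26896 = 164² → obtuse
(64,120,136): 64²+120² = 18496 = 136² → right
(26,18,23): 18²+23² = 853 > 676 = 26² → acute
(254,250,146): 146²+250² = 83816 > 64516 = 254² → acute
(67,74,47): 47²+67² = 6698 > 5476 = 74² → acute
(780,143,793): 143²+780² = 628849 = 793² → right
1 of the 6 is obtuse.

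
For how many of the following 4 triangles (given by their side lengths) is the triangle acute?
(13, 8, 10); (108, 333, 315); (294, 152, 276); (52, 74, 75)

(13,8,10): 8²+10² = 164 < 169 = 13² → obtuse
(108,333,315): 108²+315² = 110889 = 333² → right
(294,152,276): 152²+276² = 99280 > 86436 = 294² → acute
(52,74,75): 52²+74² = 8180 > 5625 = 75² → acute
2 of the 4 are acute.

2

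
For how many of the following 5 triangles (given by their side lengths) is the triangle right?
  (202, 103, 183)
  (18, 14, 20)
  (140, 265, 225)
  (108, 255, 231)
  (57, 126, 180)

2

(202,103,183): 103²+183² = 44098 > 40804 = 202² → acute
(18,14,20): 14²+18² = 520 > 400 = 20² → acute
(140,265,225): 140²+225² = 70225 = 265² → right
(108,255,231): 108²+231² = 65025 = 255² → right
(57,126,180): 57²+126² = 19125 < 32400 = 180² → obtuse
2 of the 5 are right.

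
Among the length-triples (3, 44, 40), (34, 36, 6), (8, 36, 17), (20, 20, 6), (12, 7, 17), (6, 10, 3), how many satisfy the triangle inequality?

3

(3,40,44): 3+40 ≤ 44 → not valid
(6,34,36): 6+34 > 36 → valid
(8,17,36): 8+17 ≤ 36 → not valid
(6,20,20): 6+20 > 20 → valid
(7,12,17): 7+12 > 17 → valid
(3,6,10): 3+6 ≤ 10 → not valid
3 of the 6 triples form a triangle.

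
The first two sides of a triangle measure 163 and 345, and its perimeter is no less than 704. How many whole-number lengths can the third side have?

312

Triangle inequality: 182 < x < 508. Perimeter ≥ 704 gives x ≥ 704 − 163 − 345 = 196.
So 196 ≤ x < 508; integers 196 through 507: 312 values.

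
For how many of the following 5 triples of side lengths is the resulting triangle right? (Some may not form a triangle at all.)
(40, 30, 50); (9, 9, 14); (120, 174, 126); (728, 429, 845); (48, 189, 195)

4

(40,30,50): 30²+40² = 2500 = 50² → right
(9,9,14): 9²+9² = 162 < 196 = 14² → obtuse
(120,174,126): 120²+126² = 30276 = 174² → right
(728,429,845): 429²+728² = 714025 = 845² → right
(48,189,195): 48²+189² = 38025 = 195² → right
4 of the 5 are right.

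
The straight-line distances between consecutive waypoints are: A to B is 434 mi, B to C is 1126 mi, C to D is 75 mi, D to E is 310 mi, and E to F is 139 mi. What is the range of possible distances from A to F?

168 ≤ AF ≤ 2084 mi

The maximum is all hops collinear in one direction: 434 + 1126 + 75 + 310 + 139 = 2084.
The longest hop is 1126; the others sum to 958. Folding the others back against it leaves at least 1126 − 958 = 168.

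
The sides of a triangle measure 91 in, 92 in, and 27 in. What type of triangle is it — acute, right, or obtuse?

Compare the square of the longest side to the sum of squares of the other two: 27² + 91² = 9010 > 8464 = 92².

acute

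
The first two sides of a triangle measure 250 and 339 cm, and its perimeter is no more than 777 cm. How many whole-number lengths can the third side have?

99

Triangle inequality: 89 < x < 589. Perimeter ≤ 777 gives x ≤ 777 − 250 − 339 = 188.
So 89 < x ≤ 188; integers 90 through 188: 99 values.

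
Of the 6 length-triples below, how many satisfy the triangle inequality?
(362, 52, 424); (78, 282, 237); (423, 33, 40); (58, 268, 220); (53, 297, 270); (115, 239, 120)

3

(52,362,424): 52+362 ≤ 424 → not valid
(78,237,282): 78+237 > 282 → valid
(33,40,423): 33+40 ≤ 423 → not valid
(58,220,268): 58+220 > 268 → valid
(53,270,297): 53+270 > 297 → valid
(115,120,239): 115+120 ≤ 239 → not valid
3 of the 6 triples form a triangle.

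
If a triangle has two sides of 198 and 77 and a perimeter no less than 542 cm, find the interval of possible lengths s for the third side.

267 ≤ s < 275 cm

Triangle inequality alone gives 121 < s < 275.
The perimeter condition gives s ≥ 542 − 198 − 77 = 267.
Intersecting the two: 267 ≤ s < 275.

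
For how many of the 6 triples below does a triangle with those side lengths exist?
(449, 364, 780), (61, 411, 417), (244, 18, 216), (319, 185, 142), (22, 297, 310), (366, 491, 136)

(364,449,780): 364+449 > 780 → valid
(61,411,417): 61+411 > 417 → valid
(18,216,244): 18+216 ≤ 244 → not valid
(142,185,319): 142+185 > 319 → valid
(22,297,310): 22+297 > 310 → valid
(136,366,491): 136+366 > 491 → valid
5 of the 6 triples form a triangle.

5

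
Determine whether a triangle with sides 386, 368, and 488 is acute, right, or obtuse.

acute

Compare the square of the longest side to the sum of squares of the other two: 368² + 386² = 284420 > 238144 = 488².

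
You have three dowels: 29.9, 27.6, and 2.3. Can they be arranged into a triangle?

No

The two shorter sides sum to 29.9, exactly equal to the longest side 29.9.
That gives only a degenerate (flat) triangle — the inequality must be strict.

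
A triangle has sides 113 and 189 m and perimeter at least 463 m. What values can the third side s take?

161 ≤ s < 302

Triangle inequality alone gives 76 < s < 302.
The perimeter condition gives s ≥ 463 − 113 − 189 = 161.
Intersecting the two: 161 ≤ s < 302.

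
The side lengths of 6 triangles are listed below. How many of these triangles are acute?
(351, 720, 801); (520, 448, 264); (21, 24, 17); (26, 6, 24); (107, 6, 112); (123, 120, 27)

1

(351,720,801): 351²+720² = 641601 = 801² → right
(520,448,264): 264²+448² = 270400 = 520² → right
(21,24,17): 17²+21² = 730 > 576 = 24² → acute
(26,6,24): 6²+24² = 612 < 676 = 26² → obtuse
(107,6,112): 6²+107² = 11485 < 12544 = 112² → obtuse
(123,120,27): 27²+120² = 15129 = 123² → right
1 of the 6 is acute.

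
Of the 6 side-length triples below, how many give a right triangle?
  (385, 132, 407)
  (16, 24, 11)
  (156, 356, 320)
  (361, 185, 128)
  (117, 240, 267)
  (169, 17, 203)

3

(385,132,407): 132²+385² = 165649 = 407² → right
(16,24,11): 11²+16² = 377 < 576 = 24² → obtuse
(156,356,320): 156²+320² = 126736 = 356² → right
(361,185,128): 128+185 ≤ 361, not a triangle
(117,240,267): 117²+240² = 71289 = 267² → right
(169,17,203): 17+169 ≤ 203, not a triangle
3 of the 6 are right.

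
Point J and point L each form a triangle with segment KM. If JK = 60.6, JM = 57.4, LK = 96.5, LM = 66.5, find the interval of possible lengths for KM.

30.0 < KM < 118.0

From triangle JKM: |60.6 − 57.4| < KM < 60.6 + 57.4, i.e. 3.2 < KM < 118.0.
From triangle LKM: 30.0 < KM < 163.0.
Both must hold, so KM lies in the intersection.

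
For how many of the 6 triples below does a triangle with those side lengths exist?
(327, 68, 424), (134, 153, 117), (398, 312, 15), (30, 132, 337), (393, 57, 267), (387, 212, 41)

1

(68,327,424): 68+327 ≤ 424 → not valid
(117,134,153): 117+134 > 153 → valid
(15,312,398): 15+312 ≤ 398 → not valid
(30,132,337): 30+132 ≤ 337 → not valid
(57,267,393): 57+267 ≤ 393 → not valid
(41,212,387): 41+212 ≤ 387 → not valid
1 of the 6 triples forms a triangle.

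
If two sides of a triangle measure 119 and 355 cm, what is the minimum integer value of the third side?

237

The third side must be strictly greater than |119 − 355| = 236.
The smallest integer above 236 is 237.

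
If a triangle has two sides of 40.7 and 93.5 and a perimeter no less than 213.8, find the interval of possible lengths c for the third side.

79.6 ≤ c < 134.2

Triangle inequality alone gives 52.8 < c < 134.2.
The perimeter condition gives c ≥ 213.8 − 40.7 − 93.5 = 79.6.
Intersecting the two: 79.6 ≤ c < 134.2.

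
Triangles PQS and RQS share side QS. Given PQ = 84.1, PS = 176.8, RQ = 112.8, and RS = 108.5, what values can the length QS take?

92.7 < QS < 221.3

From triangle PQS: |84.1 − 176.8| < QS < 84.1 + 176.8, i.e. 92.7 < QS < 260.9.
From triangle RQS: 4.3 < QS < 221.3.
Both must hold, so QS lies in the intersection.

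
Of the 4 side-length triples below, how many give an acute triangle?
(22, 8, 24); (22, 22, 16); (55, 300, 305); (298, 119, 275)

(22,8,24): 8²+22² = 548 < 576 = 24² → obtuse
(22,22,16): 16²+22² = 740 > 484 = 22² → acute
(55,300,305): 55²+300² = 93025 = 305² → right
(298,119,275): 119²+275² = 89786 > 88804 = 298² → acute
2 of the 4 are acute.

2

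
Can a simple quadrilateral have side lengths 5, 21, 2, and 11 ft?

For a quadrilateral, each side must be shorter than the sum of the others.
Here the longest side is 21, but the remaining 3 sides sum to only 18.

No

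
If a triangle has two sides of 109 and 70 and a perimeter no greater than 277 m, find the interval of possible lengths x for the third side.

39 < x ≤ 98

Triangle inequality alone gives 39 < x < 179.
The perimeter condition gives x ≤ 277 − 109 − 70 = 98.
Intersecting the two: 39 < x ≤ 98.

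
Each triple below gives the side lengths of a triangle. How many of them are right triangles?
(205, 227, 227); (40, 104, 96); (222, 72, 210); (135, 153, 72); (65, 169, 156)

(205,227,227): 205²+227² = 93554 > 51529 = 227² → acute
(40,104,96): 40²+96² = 10816 = 104² → right
(222,72,210): 72²+210² = 49284 = 222² → right
(135,153,72): 72²+135² = 23409 = 153² → right
(65,169,156): 65²+156² = 28561 = 169² → right
4 of the 5 are right.

4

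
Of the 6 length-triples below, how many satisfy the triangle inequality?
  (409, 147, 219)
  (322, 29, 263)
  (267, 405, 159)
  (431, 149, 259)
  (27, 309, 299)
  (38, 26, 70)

2

(147,219,409): 147+219 ≤ 409 → not valid
(29,263,322): 29+263 ≤ 322 → not valid
(159,267,405): 159+267 > 405 → valid
(149,259,431): 149+259 ≤ 431 → not valid
(27,299,309): 27+299 > 309 → valid
(26,38,70): 26+38 ≤ 70 → not valid
2 of the 6 triples form a triangle.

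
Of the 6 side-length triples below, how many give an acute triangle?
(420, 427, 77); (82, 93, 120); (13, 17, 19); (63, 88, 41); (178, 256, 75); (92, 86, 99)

(420,427,77): 77²+420² = 182329 = 427² → right
(82,93,120): 82²+93² = 15373 > 14400 = 120² → acute
(13,17,19): 13²+17² = 458 > 361 = 19² → acute
(63,88,41): 41²+63² = 5650 < 7744 = 88² → obtuse
(178,256,75): 75+178 ≤ 256, not a triangle
(92,86,99): 86²+92² = 15860 > 9801 = 99² → acute
3 of the 6 are acute.

3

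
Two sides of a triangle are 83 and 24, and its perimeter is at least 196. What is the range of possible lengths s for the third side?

Triangle inequality alone gives 59 < s < 107.
The perimeter condition gives s ≥ 196 − 83 − 24 = 89.
Intersecting the two: 89 ≤ s < 107.

89 ≤ s < 107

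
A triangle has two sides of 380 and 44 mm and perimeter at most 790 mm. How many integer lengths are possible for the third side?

Triangle inequality: 336 < x < 424. Perimeter ≤ 790 gives x ≤ 790 − 380 − 44 = 366.
So 336 < x ≤ 366; integers 337 through 366: 30 values.

30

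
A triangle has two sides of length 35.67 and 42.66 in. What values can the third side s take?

By the triangle inequality, s must be less than 35.67 + 42.66 = 78.33 and greater than |35.67 − 42.66| = 6.99.

6.99 < s < 78.33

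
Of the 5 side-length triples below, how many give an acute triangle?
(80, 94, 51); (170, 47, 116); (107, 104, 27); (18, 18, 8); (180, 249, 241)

4

(80,94,51): 51²+80² = 9001 > 8836 = 94² → acute
(170,47,116): 47+116 ≤ 170, not a triangle
(107,104,27): 27²+104² = 11545 > 11449 = 107² → acute
(18,18,8): 8²+18² = 388 > 324 = 18² → acute
(180,249,241): 180²+241² = 90481 > 62001 = 249² → acute
4 of the 5 are acute.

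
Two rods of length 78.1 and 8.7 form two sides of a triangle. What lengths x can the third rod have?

69.4 < x < 86.8

By the triangle inequality, x must be less than 78.1 + 8.7 = 86.8 and greater than |78.1 − 8.7| = 69.4.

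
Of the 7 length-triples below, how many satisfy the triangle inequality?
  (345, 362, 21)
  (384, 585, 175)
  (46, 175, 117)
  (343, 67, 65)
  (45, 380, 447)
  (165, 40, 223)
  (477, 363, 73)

1

(21,345,362): 21+345 > 362 → valid
(175,384,585): 175+384 ≤ 585 → not valid
(46,117,175): 46+117 ≤ 175 → not valid
(65,67,343): 65+67 ≤ 343 → not valid
(45,380,447): 45+380 ≤ 447 → not valid
(40,165,223): 40+165 ≤ 223 → not valid
(73,363,477): 73+363 ≤ 477 → not valid
1 of the 7 triples forms a triangle.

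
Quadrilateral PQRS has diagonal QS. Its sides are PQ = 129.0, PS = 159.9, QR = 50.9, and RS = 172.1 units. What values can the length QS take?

121.2 < QS < 223.0

From triangle PQS: |129.0 − 159.9| < QS < 129.0 + 159.9, i.e. 30.9 < QS < 288.9.
From triangle RQS: 121.2 < QS < 223.0.
Both must hold, so QS lies in the intersection.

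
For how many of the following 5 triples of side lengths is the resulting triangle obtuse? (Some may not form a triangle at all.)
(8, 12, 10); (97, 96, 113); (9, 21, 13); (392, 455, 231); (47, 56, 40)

(8,12,10): 8²+10² = 164 > 144 = 12² → acute
(97,96,113): 96²+97² = 18625 > 12769 = 113² → acute
(9,21,13): 9²+13² = 250 < 441 = 21² → obtuse
(392,455,231): 231²+392² = 207025 = 455² → right
(47,56,40): 40²+47² = 3809 > 3136 = 56² → acute
1 of the 5 is obtuse.

1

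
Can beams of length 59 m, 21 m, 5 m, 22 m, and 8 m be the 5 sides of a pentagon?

No

For a pentagon, each side must be shorter than the sum of the others.
Here the longest side is 59, but the remaining 4 sides sum to only 56.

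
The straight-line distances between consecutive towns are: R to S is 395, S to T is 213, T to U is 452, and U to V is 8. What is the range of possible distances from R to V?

0 ≤ RV ≤ 1068

The maximum is all hops collinear in one direction: 395 + 213 + 452 + 8 = 1068.
The longest hop is 452; the others sum to 616. Since 452 ≤ 616, the path can fold back on itself completely, so the minimum distance is 0.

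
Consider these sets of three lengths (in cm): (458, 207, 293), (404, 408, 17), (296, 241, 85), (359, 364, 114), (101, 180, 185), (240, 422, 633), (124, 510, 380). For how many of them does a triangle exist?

(207,293,458): 207+293 > 458 → valid
(17,404,408): 17+404 > 408 → valid
(85,241,296): 85+241 > 296 → valid
(114,359,364): 114+359 > 364 → valid
(101,180,185): 101+180 > 185 → valid
(240,422,633): 240+422 > 633 → valid
(124,380,510): 124+380 ≤ 510 → not valid
6 of the 7 triples form a triangle.

6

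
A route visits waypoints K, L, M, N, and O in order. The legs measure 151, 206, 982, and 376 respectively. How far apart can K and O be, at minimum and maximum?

249 ≤ KO ≤ 1715

The maximum is all hops collinear in one direction: 151 + 206 + 982 + 376 = 1715.
The longest hop is 982; the others sum to 733. Folding the others back against it leaves at least 982 − 733 = 249.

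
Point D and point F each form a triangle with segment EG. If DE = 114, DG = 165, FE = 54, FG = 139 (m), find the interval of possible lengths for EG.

From triangle DEG: |114 − 165| < EG < 114 + 165, i.e. 51 < EG < 279.
From triangle FEG: 85 < EG < 193.
Both must hold, so EG lies in the intersection.

85 < EG < 193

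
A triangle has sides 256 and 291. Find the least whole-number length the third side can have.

36

The third side must be strictly greater than |256 − 291| = 35.
The smallest integer above 35 is 36.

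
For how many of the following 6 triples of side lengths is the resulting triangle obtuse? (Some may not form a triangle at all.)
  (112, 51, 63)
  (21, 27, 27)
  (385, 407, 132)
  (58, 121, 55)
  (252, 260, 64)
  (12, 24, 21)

1

(112,51,63): 51²+63² = 6570 < 12544 = 112² → obtuse
(21,27,27): 21²+27² = 1170 > 729 = 27² → acute
(385,407,132): 132²+385² = 165649 = 407² → right
(58,121,55): 55+58 ≤ 121, not a triangle
(252,260,64): 64²+252² = 67600 = 260² → right
(12,24,21): 12²+21² = 585 > 576 = 24² → acute
1 of the 6 is obtuse.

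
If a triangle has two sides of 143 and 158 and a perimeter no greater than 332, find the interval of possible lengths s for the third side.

Triangle inequality alone gives 15 < s < 301.
The perimeter condition gives s ≤ 332 − 143 − 158 = 31.
Intersecting the two: 15 < s ≤ 31.

15 < s ≤ 31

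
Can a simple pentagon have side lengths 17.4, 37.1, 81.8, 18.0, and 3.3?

No

For a pentagon, each side must be shorter than the sum of the others.
Here the longest side is 81.8, but the remaining 4 sides sum to only 75.8.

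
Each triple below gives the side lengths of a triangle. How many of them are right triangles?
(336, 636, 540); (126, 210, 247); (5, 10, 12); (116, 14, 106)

1

(336,636,540): 336²+540² = 404496 = 636² → right
(126,210,247): 126²+210² = 59976 < 61009 = 247² → obtuse
(5,10,12): 5²+10² = 125 < 144 = 12² → obtuse
(116,14,106): 14²+106² = 11432 < 13456 = 116² → obtuse
1 of the 4 is right.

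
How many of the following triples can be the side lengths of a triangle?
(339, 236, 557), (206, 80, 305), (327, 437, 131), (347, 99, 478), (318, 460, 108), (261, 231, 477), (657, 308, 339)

(236,339,557): 236+339 > 557 → valid
(80,206,305): 80+206 ≤ 305 → not valid
(131,327,437): 131+327 > 437 → valid
(99,347,478): 99+347 ≤ 478 → not valid
(108,318,460): 108+318 ≤ 460 → not valid
(231,261,477): 231+261 > 477 → valid
(308,339,657): 308+339 ≤ 657 → not valid
3 of the 7 triples form a triangle.

3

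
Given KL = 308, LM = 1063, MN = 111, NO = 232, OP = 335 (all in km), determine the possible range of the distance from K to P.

The maximum is all hops collinear in one direction: 308 + 1063 + 111 + 232 + 335 = 2049.
The longest hop is 1063; the others sum to 986. Folding the others back against it leaves at least 1063 − 986 = 77.

77 ≤ KP ≤ 2049 km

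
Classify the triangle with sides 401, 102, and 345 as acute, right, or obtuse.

Compare the square of the longest side to the sum of squares of the other two: 102² + 345² = 129429 < 160801 = 401².

obtuse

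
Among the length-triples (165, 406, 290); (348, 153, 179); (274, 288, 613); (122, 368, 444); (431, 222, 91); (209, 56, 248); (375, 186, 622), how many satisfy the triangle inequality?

(165,290,406): 165+290 > 406 → valid
(153,179,348): 153+179 ≤ 348 → not valid
(274,288,613): 274+288 ≤ 613 → not valid
(122,368,444): 122+368 > 444 → valid
(91,222,431): 91+222 ≤ 431 → not valid
(56,209,248): 56+209 > 248 → valid
(186,375,622): 186+375 ≤ 622 → not valid
3 of the 7 triples form a triangle.

3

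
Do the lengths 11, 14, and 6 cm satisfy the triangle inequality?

Yes

The longest side is 14, and the other two sum to 17.
Since 17 > 14, the triangle inequality holds.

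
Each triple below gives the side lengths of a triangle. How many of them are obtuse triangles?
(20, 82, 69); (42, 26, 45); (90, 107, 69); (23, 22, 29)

1

(20,82,69): 20²+69² = 5161 < 6724 = 82² → obtuse
(42,26,45): 26²+42² = 2440 > 2025 = 45² → acute
(90,107,69): 69²+90² = 12861 > 11449 = 107² → acute
(23,22,29): 22²+23² = 1013 > 841 = 29² → acute
1 of the 4 is obtuse.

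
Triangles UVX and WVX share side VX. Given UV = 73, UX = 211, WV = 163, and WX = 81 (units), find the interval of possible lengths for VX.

From triangle UVX: |73 − 211| < VX < 73 + 211, i.e. 138 < VX < 284.
From triangle WVX: 82 < VX < 244.
Both must hold, so VX lies in the intersection.

138 < VX < 244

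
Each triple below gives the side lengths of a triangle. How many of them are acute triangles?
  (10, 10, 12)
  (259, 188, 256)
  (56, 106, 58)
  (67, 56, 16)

2

(10,10,12): 10²+10² = 200 > 144 = 12² → acute
(259,188,256): 188²+256² = 100880 > 67081 = 259² → acute
(56,106,58): 56²+58² = 6500 < 11236 = 106² → obtuse
(67,56,16): 16²+56² = 3392 < 4489 = 67² → obtuse
2 of the 4 are acute.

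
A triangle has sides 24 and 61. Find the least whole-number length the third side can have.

The third side must be strictly greater than |24 − 61| = 37.
The smallest integer above 37 is 38.

38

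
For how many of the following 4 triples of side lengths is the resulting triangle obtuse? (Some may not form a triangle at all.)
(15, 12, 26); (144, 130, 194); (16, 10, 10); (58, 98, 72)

(15,12,26): 12²+15² = 369 < 676 = 26² → obtuse
(144,130,194): 130²+144² = 37636 = 194² → right
(16,10,10): 10²+10² = 200 < 256 = 16² → obtuse
(58,98,72): 58²+72² = 8548 < 9604 = 98² → obtuse
3 of the 4 are obtuse.

3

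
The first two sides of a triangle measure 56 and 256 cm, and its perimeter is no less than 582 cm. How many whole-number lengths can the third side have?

42

Triangle inequality: 200 < x < 312. Perimeter ≥ 582 gives x ≥ 582 − 56 − 256 = 270.
So 270 ≤ x < 312; integers 270 through 311: 42 values.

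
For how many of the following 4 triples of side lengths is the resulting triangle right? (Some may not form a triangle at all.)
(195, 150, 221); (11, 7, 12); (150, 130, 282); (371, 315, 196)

1

(195,150,221): 150²+195² = 60525 > 48841 = 221² → acute
(11,7,12): 7²+11² = 170 > 144 = 12² → acute
(150,130,282): 130+150 ≤ 282, not a triangle
(371,315,196): 196²+315² = 137641 = 371² → right
1 of the 4 is right.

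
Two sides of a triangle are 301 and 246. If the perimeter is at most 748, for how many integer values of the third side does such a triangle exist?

Triangle inequality: 55 < x < 547. Perimeter ≤ 748 gives x ≤ 748 − 301 − 246 = 201.
So 55 < x ≤ 201; integers 56 through 201: 146 values.

146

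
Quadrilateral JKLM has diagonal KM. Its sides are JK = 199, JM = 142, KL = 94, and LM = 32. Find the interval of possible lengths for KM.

62 < KM < 126

From triangle JKM: |199 − 142| < KM < 199 + 142, i.e. 57 < KM < 341.
From triangle LKM: 62 < KM < 126.
Both must hold, so KM lies in the intersection.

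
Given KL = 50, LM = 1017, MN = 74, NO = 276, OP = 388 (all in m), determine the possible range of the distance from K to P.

The maximum is all hops collinear in one direction: 50 + 1017 + 74 + 276 + 388 = 1805.
The longest hop is 1017; the others sum to 788. Folding the others back against it leaves at least 1017 − 788 = 229.

229 ≤ KP ≤ 1805 m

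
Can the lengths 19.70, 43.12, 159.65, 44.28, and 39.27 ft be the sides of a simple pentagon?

For a pentagon, each side must be shorter than the sum of the others.
Here the longest side is 159.65, but the remaining 4 sides sum to only 146.37.

No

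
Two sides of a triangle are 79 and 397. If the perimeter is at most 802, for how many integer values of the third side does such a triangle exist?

8

Triangle inequality: 318 < x < 476. Perimeter ≤ 802 gives x ≤ 802 − 79 − 397 = 326.
So 318 < x ≤ 326; integers 319 through 326: 8 values.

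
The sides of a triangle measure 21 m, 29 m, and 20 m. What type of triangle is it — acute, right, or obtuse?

right

Compare the square of the longest side to the sum of squares of the other two: 20² + 21² = 841 = 29².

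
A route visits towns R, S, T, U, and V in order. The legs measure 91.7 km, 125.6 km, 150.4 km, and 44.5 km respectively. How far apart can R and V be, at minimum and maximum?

0 ≤ RV ≤ 412.2 km

The maximum is all hops collinear in one direction: 91.7 + 125.6 + 150.4 + 44.5 = 412.2.
The longest hop is 150.4; the others sum to 261.8. Since 150.4 ≤ 261.8, the path can fold back on itself completely, so the minimum distance is 0.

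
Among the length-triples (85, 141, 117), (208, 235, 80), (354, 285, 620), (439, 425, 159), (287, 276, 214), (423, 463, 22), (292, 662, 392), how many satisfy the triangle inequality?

6

(85,117,141): 85+117 > 141 → valid
(80,208,235): 80+208 > 235 → valid
(285,354,620): 285+354 > 620 → valid
(159,425,439): 159+425 > 439 → valid
(214,276,287): 214+276 > 287 → valid
(22,423,463): 22+423 ≤ 463 → not valid
(292,392,662): 292+392 > 662 → valid
6 of the 7 triples form a triangle.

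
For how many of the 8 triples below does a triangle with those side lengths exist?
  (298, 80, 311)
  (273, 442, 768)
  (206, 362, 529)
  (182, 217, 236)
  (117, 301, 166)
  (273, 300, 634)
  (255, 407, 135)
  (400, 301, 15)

(80,298,311): 80+298 > 311 → valid
(273,442,768): 273+442 ≤ 768 → not valid
(206,362,529): 206+362 > 529 → valid
(182,217,236): 182+217 > 236 → valid
(117,166,301): 117+166 ≤ 301 → not valid
(273,300,634): 273+300 ≤ 634 → not valid
(135,255,407): 135+255 ≤ 407 → not valid
(15,301,400): 15+301 ≤ 400 → not valid
3 of the 8 triples form a triangle.

3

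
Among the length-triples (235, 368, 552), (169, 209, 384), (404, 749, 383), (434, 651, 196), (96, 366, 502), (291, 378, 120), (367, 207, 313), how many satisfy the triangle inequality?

(235,368,552): 235+368 > 552 → valid
(169,209,384): 169+209 ≤ 384 → not valid
(383,404,749): 383+404 > 749 → valid
(196,434,651): 196+434 ≤ 651 → not valid
(96,366,502): 96+366 ≤ 502 → not valid
(120,291,378): 120+291 > 378 → valid
(207,313,367): 207+313 > 367 → valid
4 of the 7 triples form a triangle.

4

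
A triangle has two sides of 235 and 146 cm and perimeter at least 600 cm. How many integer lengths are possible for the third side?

Triangle inequality: 89 < x < 381. Perimeter ≥ 600 gives x ≥ 600 − 235 − 146 = 219.
So 219 ≤ x < 381; integers 219 through 380: 162 values.

162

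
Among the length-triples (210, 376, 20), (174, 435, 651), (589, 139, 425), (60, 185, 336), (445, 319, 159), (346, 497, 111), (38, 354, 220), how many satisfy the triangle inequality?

1

(20,210,376): 20+210 ≤ 376 → not valid
(174,435,651): 174+435 ≤ 651 → not valid
(139,425,589): 139+425 ≤ 589 → not valid
(60,185,336): 60+185 ≤ 336 → not valid
(159,319,445): 159+319 > 445 → valid
(111,346,497): 111+346 ≤ 497 → not valid
(38,220,354): 38+220 ≤ 354 → not valid
1 of the 7 triples forms a triangle.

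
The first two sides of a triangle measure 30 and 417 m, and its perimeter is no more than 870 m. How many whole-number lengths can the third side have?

36

Triangle inequality: 387 < x < 447. Perimeter ≤ 870 gives x ≤ 870 − 30 − 417 = 423.
So 387 < x ≤ 423; integers 388 through 423: 36 values.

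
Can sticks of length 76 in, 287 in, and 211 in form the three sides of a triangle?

No

The two shorter sides sum to 287, exactly equal to the longest side 287.
That gives only a degenerate (flat) triangle — the inequality must be strict.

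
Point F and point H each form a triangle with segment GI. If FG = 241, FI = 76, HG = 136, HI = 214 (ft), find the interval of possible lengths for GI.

165 < GI < 317

From triangle FGI: |241 − 76| < GI < 241 + 76, i.e. 165 < GI < 317.
From triangle HGI: 78 < GI < 350.
Both must hold, so GI lies in the intersection.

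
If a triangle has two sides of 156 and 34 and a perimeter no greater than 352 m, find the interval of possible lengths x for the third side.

Triangle inequality alone gives 122 < x < 190.
The perimeter condition gives x ≤ 352 − 156 − 34 = 162.
Intersecting the two: 122 < x ≤ 162.

122 < x ≤ 162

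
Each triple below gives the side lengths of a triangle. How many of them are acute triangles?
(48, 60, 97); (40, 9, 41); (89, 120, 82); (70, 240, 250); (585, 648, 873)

1

(48,60,97): 48²+60² = 5904 < 9409 = 97² → obtuse
(40,9,41): 9²+40² = 1681 = 41² → right
(89,120,82): 82²+89² = 14645 > 14400 = 120² → acute
(70,240,250): 70²+240² = 62500 = 250² → right
(585,648,873): 585²+648² = 762129 = 873² → right
1 of the 5 is acute.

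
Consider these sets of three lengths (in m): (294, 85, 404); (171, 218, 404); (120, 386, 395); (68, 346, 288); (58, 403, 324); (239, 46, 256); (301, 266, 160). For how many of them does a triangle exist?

(85,294,404): 85+294 ≤ 404 → not valid
(171,218,404): 171+218 ≤ 404 → not valid
(120,386,395): 120+386 > 395 → valid
(68,288,346): 68+288 > 346 → valid
(58,324,403): 58+324 ≤ 403 → not valid
(46,239,256): 46+239 > 256 → valid
(160,266,301): 160+266 > 301 → valid
4 of the 7 triples form a triangle.

4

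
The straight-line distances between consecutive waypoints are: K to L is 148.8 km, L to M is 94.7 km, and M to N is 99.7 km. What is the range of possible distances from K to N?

0 ≤ KN ≤ 343.2 km

The maximum is all hops collinear in one direction: 148.8 + 94.7 + 99.7 = 343.2.
The longest hop is 148.8; the others sum to 194.4. Since 148.8 ≤ 194.4, the path can fold back on itself completely, so the minimum distance is 0.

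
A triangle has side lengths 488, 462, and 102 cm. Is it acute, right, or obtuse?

Compare the square of the longest side to the sum of squares of the other two: 102² + 462² = 223848 < 238144 = 488².

obtuse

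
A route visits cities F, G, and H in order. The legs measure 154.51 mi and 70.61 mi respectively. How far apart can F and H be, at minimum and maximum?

By the triangle inequality, |154.51 − 70.61| ≤ FH ≤ 154.51 + 70.61.

83.90 ≤ FH ≤ 225.12 mi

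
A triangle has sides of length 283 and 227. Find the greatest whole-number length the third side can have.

509

The third side must be strictly less than 283 + 227 = 510.
The largest integer below 510 is 509.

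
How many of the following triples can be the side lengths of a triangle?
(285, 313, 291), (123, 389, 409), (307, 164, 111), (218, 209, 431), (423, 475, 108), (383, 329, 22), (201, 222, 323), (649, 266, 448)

(285,291,313): 285+291 > 313 → valid
(123,389,409): 123+389 > 409 → valid
(111,164,307): 111+164 ≤ 307 → not valid
(209,218,431): 209+218 ≤ 431 → not valid
(108,423,475): 108+423 > 475 → valid
(22,329,383): 22+329 ≤ 383 → not valid
(201,222,323): 201+222 > 323 → valid
(266,448,649): 266+448 > 649 → valid
5 of the 8 triples form a triangle.

5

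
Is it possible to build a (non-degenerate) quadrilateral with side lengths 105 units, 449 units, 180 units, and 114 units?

No

For a quadrilateral, each side must be shorter than the sum of the others.
Here the longest side is 449, but the remaining 3 sides sum to only 399.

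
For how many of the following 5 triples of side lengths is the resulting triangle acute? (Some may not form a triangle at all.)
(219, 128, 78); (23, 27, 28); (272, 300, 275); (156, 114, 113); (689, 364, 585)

3

(219,128,78): 78+128 ≤ 219, not a triangle
(23,27,28): 23²+27² = 1258 > 784 = 28² → acute
(272,300,275): 272²+275² = 149609 > 90000 = 300² → acute
(156,114,113): 113²+114² = 25765 > 24336 = 156² → acute
(689,364,585): 364²+585² = 474721 = 689² → right
3 of the 5 are acute.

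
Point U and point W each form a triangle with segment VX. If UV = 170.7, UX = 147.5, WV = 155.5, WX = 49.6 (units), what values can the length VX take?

From triangle UVX: |170.7 − 147.5| < VX < 170.7 + 147.5, i.e. 23.2 < VX < 318.2.
From triangle WVX: 105.9 < VX < 205.1.
Both must hold, so VX lies in the intersection.

105.9 < VX < 205.1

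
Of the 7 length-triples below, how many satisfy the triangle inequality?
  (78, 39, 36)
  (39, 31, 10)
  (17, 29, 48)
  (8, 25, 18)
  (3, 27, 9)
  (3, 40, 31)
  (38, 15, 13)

2

(36,39,78): 36+39 ≤ 78 → not valid
(10,31,39): 10+31 > 39 → valid
(17,29,48): 17+29 ≤ 48 → not valid
(8,18,25): 8+18 > 25 → valid
(3,9,27): 3+9 ≤ 27 → not valid
(3,31,40): 3+31 ≤ 40 → not valid
(13,15,38): 13+15 ≤ 38 → not valid
2 of the 7 triples form a triangle.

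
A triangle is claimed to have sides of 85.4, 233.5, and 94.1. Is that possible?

The longest side is 233.5, but the other two sum to only 179.5.
179.5 < 233.5, so the triangle inequality fails.

No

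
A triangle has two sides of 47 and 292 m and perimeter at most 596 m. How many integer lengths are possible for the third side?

12

Triangle inequality: 245 < x < 339. Perimeter ≤ 596 gives x ≤ 596 − 47 − 292 = 257.
So 245 < x ≤ 257; integers 246 through 257: 12 values.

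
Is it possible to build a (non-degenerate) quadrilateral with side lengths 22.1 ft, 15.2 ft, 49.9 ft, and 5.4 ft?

For a quadrilateral, each side must be shorter than the sum of the others.
Here the longest side is 49.9, but the remaining 3 sides sum to only 42.7.

No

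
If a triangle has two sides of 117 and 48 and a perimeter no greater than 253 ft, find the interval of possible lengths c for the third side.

Triangle inequality alone gives 69 < c < 165.
The perimeter condition gives c ≤ 253 − 117 − 48 = 88.
Intersecting the two: 69 < c ≤ 88.

69 < c ≤ 88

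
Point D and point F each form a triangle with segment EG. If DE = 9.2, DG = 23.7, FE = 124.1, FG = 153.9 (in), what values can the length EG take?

From triangle DEG: |9.2 − 23.7| < EG < 9.2 + 23.7, i.e. 14.5 < EG < 32.9.
From triangle FEG: 29.8 < EG < 278.0.
Both must hold, so EG lies in the intersection.

29.8 < EG < 32.9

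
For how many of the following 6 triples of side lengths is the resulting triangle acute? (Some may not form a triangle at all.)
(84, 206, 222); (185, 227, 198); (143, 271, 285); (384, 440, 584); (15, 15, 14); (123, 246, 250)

(84,206,222): 84²+206² = 49492 > 49284 = 222² → acute
(185,227,198): 185²+198² = 73429 > 51529 = 227² → acute
(143,271,285): 143²+271² = 93890 > 81225 = 285² → acute
(384,440,584): 384²+440² = 341056 = 584² → right
(15,15,14): 14²+15² = 421 > 225 = 15² → acute
(123,246,250): 123²+246² = 75645 > 62500 = 250² → acute
5 of the 6 are acute.

5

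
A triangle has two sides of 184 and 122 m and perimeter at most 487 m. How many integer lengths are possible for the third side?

119

Triangle inequality: 62 < x < 306. Perimeter ≤ 487 gives x ≤ 487 − 184 − 122 = 181.
So 62 < x ≤ 181; integers 63 through 181: 119 values.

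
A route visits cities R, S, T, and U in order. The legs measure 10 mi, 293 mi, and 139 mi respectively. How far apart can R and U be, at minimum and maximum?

144 ≤ RU ≤ 442 mi

The maximum is all hops collinear in one direction: 10 + 293 + 139 = 442.
The longest hop is 293; the others sum to 149. Folding the others back against it leaves at least 293 − 149 = 144.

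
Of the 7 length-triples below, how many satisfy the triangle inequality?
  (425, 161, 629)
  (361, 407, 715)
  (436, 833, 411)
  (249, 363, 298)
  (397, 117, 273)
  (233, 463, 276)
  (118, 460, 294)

(161,425,629): 161+425 ≤ 629 → not valid
(361,407,715): 361+407 > 715 → valid
(411,436,833): 411+436 > 833 → valid
(249,298,363): 249+298 > 363 → valid
(117,273,397): 117+273 ≤ 397 → not valid
(233,276,463): 233+276 > 463 → valid
(118,294,460): 118+294 ≤ 460 → not valid
4 of the 7 triples form a triangle.

4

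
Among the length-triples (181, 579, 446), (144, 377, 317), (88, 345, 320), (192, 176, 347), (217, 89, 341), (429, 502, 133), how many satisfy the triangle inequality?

(181,446,579): 181+446 > 579 → valid
(144,317,377): 144+317 > 377 → valid
(88,320,345): 88+320 > 345 → valid
(176,192,347): 176+192 > 347 → valid
(89,217,341): 89+217 ≤ 341 → not valid
(133,429,502): 133+429 > 502 → valid
5 of the 6 triples form a triangle.

5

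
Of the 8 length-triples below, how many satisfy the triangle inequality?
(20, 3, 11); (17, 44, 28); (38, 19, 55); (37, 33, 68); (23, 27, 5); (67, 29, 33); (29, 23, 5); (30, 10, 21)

5

(3,11,20): 3+11 ≤ 20 → not valid
(17,28,44): 17+28 > 44 → valid
(19,38,55): 19+38 > 55 → valid
(33,37,68): 33+37 > 68 → valid
(5,23,27): 5+23 > 27 → valid
(29,33,67): 29+33 ≤ 67 → not valid
(5,23,29): 5+23 ≤ 29 → not valid
(10,21,30): 10+21 > 30 → valid
5 of the 8 triples form a triangle.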